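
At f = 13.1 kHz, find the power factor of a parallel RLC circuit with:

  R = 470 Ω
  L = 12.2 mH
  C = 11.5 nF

Step 1 — Angular frequency: ω = 2π·f = 2π·1.31e+04 = 8.231e+04 rad/s.
Step 2 — Component impedances:
  R: Z = R = 470 Ω
  L: Z = jωL = j·8.231e+04·0.0122 = 0 + j1004 Ω
  C: Z = 1/(jωC) = -j/(ω·C) = 0 - j1056 Ω
Step 3 — Parallel combination: 1/Z_total = 1/R + 1/L + 1/C; Z_total = 469.7 + j10.88 Ω = 469.9∠1.3° Ω.
Step 4 — Power factor: PF = cos(φ) = Re(Z)/|Z| = 469.75/469.87 = 0.9997.
Step 5 — Type: Im(Z) = 10.88 ⇒ lagging (phase φ = 1.3°).

PF = 0.9997 (lagging, φ = 1.3°)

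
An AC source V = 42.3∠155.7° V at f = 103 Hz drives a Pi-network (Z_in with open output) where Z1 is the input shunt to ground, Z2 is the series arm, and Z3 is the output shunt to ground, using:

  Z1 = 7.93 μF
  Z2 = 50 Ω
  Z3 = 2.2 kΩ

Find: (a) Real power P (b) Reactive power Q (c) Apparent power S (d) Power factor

Step 1 — Angular frequency: ω = 2π·f = 2π·103 = 647.2 rad/s.
Step 2 — Component impedances:
  Z1: Z = 1/(jωC) = -j/(ω·C) = 0 - j194.9 Ω
  Z2: Z = R = 50 Ω
  Z3: Z = R = 2200 Ω
Step 3 — With open output, the series arm Z2 and the output shunt Z3 appear in series to ground: Z2 + Z3 = 2250 Ω.
Step 4 — Parallel with input shunt Z1: Z_in = Z1 || (Z2 + Z3) = 16.75 - j193.4 Ω = 194.1∠-85.1° Ω.
Step 5 — Source phasor: V = 42.3∠155.7° V = -38.55 + j17.41 V.
Step 6 — Current: I = V / Z = -0.1065 - j0.1901 A = 0.2179∠-119.2° A.
Step 7 — Complex power: S = V·I* = 0.7952 - j9.183 VA.
Step 8 — Real power: P = Re(S) = 0.7952 W.
Step 9 — Reactive power: Q = Im(S) = -9.183 VAR.
Step 10 — Apparent power: |S| = 9.217 VA.
Step 11 — Power factor: PF = P/|S| = 0.08628 (leading).

(a) P = 0.7952 W  (b) Q = -9.183 VAR  (c) S = 9.217 VA  (d) PF = 0.08628 (leading)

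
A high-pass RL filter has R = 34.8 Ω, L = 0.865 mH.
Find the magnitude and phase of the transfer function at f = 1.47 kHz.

Step 1 — Angular frequency: ω = 2π·1470 = 9236 rad/s.
Step 2 — Transfer function: H(jω) = jωL/(R + jωL).
Step 3 — Numerator jωL = j·7.989; denominator R + jωL = 34.8 + j7.989.
Step 4 — H = 0.05007 + j0.2181.
Step 5 — Magnitude: |H| = 0.2238 (-13.0 dB); phase: φ = 77.1°.

|H| = 0.2238 (-13.0 dB), φ = 77.1°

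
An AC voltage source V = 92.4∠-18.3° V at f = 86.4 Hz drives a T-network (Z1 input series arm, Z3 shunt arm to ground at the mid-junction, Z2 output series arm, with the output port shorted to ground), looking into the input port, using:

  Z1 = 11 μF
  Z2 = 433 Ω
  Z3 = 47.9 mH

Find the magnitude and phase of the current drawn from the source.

Step 1 — Angular frequency: ω = 2π·f = 2π·86.4 = 542.9 rad/s.
Step 2 — Component impedances:
  Z1: Z = 1/(jωC) = -j/(ω·C) = 0 - j167.5 Ω
  Z2: Z = R = 433 Ω
  Z3: Z = jωL = j·542.9·0.0479 = 0 + j26 Ω
Step 3 — With the output port shorted to ground, the output series arm Z2 runs from the junction to ground; the shunt arm Z3 also runs from the junction to ground. They appear in parallel: Z3 || Z2 = 1.556 + j25.91 Ω.
Step 4 — Series with input arm Z1: Z_in = Z1 + (Z3 || Z2) = 1.556 - j141.6 Ω = 141.6∠-89.4° Ω.
Step 5 — Source phasor: V = 92.4∠-18.3° V = 87.73 - j29.01 V.
Step 6 — Ohm's law: I = V / Z_total = (87.73 - j29.01) / (1.556 - j141.6) = 0.2118 + j0.6174 A.
Step 7 — Convert to polar: |I| = 0.6527 A, ∠I = 71.1°.

I = 0.6527∠71.1° A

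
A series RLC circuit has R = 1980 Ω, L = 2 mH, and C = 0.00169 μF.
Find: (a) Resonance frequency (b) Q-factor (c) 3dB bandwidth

Step 1 — Resonance: ω₀ = 1/√(LC) = 1/√(0.002·1.69e-09) = 5.439e+05 rad/s.
Step 2 — f₀ = ω₀/(2π) = 8.657e+04 Hz.
Step 3 — Series Q: Q = ω₀L/R = 5.439e+05·0.002/1980 = 0.5494.
Step 4 — Bandwidth: Δω = ω₀/Q = 9.9e+05 rad/s; BW = Δω/(2π) = 1.576e+05 Hz.

(a) f₀ = 8.657e+04 Hz  (b) Q = 0.5494  (c) BW = 1.576e+05 Hz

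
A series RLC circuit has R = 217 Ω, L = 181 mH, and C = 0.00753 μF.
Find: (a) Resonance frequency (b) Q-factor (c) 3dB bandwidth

Step 1 — Resonance: ω₀ = 1/√(LC) = 1/√(0.181·7.53e-09) = 2.709e+04 rad/s.
Step 2 — f₀ = ω₀/(2π) = 4311 Hz.
Step 3 — Series Q: Q = ω₀L/R = 2.709e+04·0.181/217 = 22.59.
Step 4 — Bandwidth: Δω = ω₀/Q = 1199 rad/s; BW = Δω/(2π) = 190.8 Hz.

(a) f₀ = 4311 Hz  (b) Q = 22.59  (c) BW = 190.8 Hz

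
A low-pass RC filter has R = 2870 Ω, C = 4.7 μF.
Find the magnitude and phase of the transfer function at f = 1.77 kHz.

Step 1 — Angular frequency: ω = 2π·1770 = 1.112e+04 rad/s.
Step 2 — Transfer function: H(jω) = 1/(1 + jωRC).
Step 3 — Denominator: 1 + jωRC = 1 + j·1.112e+04·2870·4.7e-06 = 1 + j150.
Step 4 — H = 4.443e-05 - j0.006666.
Step 5 — Magnitude: |H| = 0.006666 (-43.5 dB); phase: φ = -89.6°.

|H| = 0.006666 (-43.5 dB), φ = -89.6°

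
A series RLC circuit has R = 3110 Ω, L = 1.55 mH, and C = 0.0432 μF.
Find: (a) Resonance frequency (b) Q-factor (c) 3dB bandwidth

Step 1 — Resonance condition Im(Z)=0 gives ω₀ = 1/√(LC).
Step 2 — ω₀ = 1/√(0.00155·4.32e-08) = 1.222e+05 rad/s.
Step 3 — f₀ = ω₀/(2π) = 1.945e+04 Hz.
Step 4 — Series Q: Q = ω₀L/R = 1.222e+05·0.00155/3110 = 0.06091.
Step 5 — 3dB bandwidth: Δω = ω₀/Q = 2.006e+06 rad/s; BW = Δω/(2π) = 3.193e+05 Hz.

(a) f₀ = 1.945e+04 Hz  (b) Q = 0.06091  (c) BW = 3.193e+05 Hz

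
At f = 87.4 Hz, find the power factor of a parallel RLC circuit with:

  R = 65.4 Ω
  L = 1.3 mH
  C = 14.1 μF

Step 1 — Angular frequency: ω = 2π·f = 2π·87.4 = 549.2 rad/s.
Step 2 — Component impedances:
  R: Z = R = 65.4 Ω
  L: Z = jωL = j·549.2·0.0013 = 0 + j0.7139 Ω
  C: Z = 1/(jωC) = -j/(ω·C) = 0 - j129.1 Ω
Step 3 — Parallel combination: 1/Z_total = 1/R + 1/L + 1/C; Z_total = 0.007879 + j0.7178 Ω = 0.7178∠89.4° Ω.
Step 4 — Power factor: PF = cos(φ) = Re(Z)/|Z| = 0.007879/0.7178 = 0.01098.
Step 5 — Type: Im(Z) = 0.7178 ⇒ lagging (phase φ = 89.4°).

PF = 0.01098 (lagging, φ = 89.4°)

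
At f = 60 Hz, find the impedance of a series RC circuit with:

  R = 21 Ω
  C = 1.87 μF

Step 1 — Angular frequency: ω = 2π·f = 2π·60 = 377 rad/s.
Step 2 — Component impedances:
  R: Z = R = 21 Ω
  C: Z = 1/(jωC) = -j/(ω·C) = 0 - j1418 Ω
Step 3 — Series combination: Z_total = R + C = 21 - j1418 Ω = 1419∠-89.2° Ω.

Z = 21 - j1418 Ω = 1419∠-89.2° Ω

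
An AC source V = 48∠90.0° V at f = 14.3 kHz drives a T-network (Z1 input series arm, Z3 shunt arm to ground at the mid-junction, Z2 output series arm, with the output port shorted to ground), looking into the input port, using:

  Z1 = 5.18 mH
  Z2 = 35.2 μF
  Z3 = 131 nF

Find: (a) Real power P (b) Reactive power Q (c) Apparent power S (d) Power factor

Step 1 — Angular frequency: ω = 2π·f = 2π·1.43e+04 = 8.985e+04 rad/s.
Step 2 — Component impedances:
  Z1: Z = jωL = j·8.985e+04·0.00518 = 0 + j465.4 Ω
  Z2: Z = 1/(jωC) = -j/(ω·C) = 0 - j0.3162 Ω
  Z3: Z = 1/(jωC) = -j/(ω·C) = 0 - j84.96 Ω
Step 3 — With the output port shorted to ground, the output series arm Z2 runs from the junction to ground; the shunt arm Z3 also runs from the junction to ground. They appear in parallel: Z3 || Z2 = 0 - j0.315 Ω.
Step 4 — Series with input arm Z1: Z_in = Z1 + (Z3 || Z2) = 0 + j465.1 Ω = 465.1∠90.0° Ω.
Step 5 — Source phasor: V = 48∠90.0° V = 0 + j48 V.
Step 6 — Current: I = V / Z = 0.1032 A = 0.1032∠-0.0° A.
Step 7 — Complex power: S = V·I* = 0 + j4.954 VA.
Step 8 — Real power: P = Re(S) = 0 W.
Step 9 — Reactive power: Q = Im(S) = 4.954 VAR.
Step 10 — Apparent power: |S| = 4.954 VA.
Step 11 — Power factor: PF = P/|S| = 0 (lagging).

(a) P = 0 W  (b) Q = 4.954 VAR  (c) S = 4.954 VA  (d) PF = 0 (lagging)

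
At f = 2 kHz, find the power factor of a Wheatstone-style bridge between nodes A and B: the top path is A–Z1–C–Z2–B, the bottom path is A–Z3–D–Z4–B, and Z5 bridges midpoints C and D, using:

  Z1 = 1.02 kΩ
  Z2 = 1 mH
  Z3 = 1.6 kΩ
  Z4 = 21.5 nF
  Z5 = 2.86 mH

Step 1 — Angular frequency: ω = 2π·f = 2π·2000 = 1.257e+04 rad/s.
Step 2 — Component impedances:
  Z1: Z = R = 1020 Ω
  Z2: Z = jωL = j·1.257e+04·0.001 = 0 + j12.57 Ω
  Z3: Z = R = 1600 Ω
  Z4: Z = 1/(jωC) = -j/(ω·C) = 0 - j3701 Ω
  Z5: Z = jωL = j·1.257e+04·0.00286 = 0 + j35.94 Ω
Step 3 — Bridge requires nodal analysis (the Z5 bridge couples midpoints C and D, so the two paths cannot be reduced to a simple series/parallel combination). Setting node B to ground and injecting 1 A at node A, the 3-node admittance system at A, C, D solves to V_A = Z_AB = 623 + j18.21 Ω = 623.2∠1.7° Ω.
Step 4 — Power factor: PF = cos(φ) = Re(Z)/|Z| = 622.98/623.24 = 0.9996.
Step 5 — Type: Im(Z) = 18.21 ⇒ lagging (phase φ = 1.7°).

PF = 0.9996 (lagging, φ = 1.7°)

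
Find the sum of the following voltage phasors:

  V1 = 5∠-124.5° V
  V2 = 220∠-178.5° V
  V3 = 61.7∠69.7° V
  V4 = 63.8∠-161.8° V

Step 1 — Convert each phasor to rectangular form:
  V1 = 5·(cos(-124.5°) + j·sin(-124.5°)) = -2.832 - j4.121 V
  V2 = 220·(cos(-178.5°) + j·sin(-178.5°)) = -219.9 - j5.759 V
  V3 = 61.7·(cos(69.7°) + j·sin(69.7°)) = 21.41 + j57.87 V
  V4 = 63.8·(cos(-161.8°) + j·sin(-161.8°)) = -60.61 - j19.93 V
Step 2 — Sum components: V_total = -262 + j28.06 V.
Step 3 — Convert to polar: |V_total| = 263.5 V, ∠V_total = 173.9°.

V_total = 263.5∠173.9° V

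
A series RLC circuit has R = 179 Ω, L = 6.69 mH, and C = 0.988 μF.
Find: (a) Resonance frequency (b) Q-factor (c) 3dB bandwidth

Step 1 — Resonance: ω₀ = 1/√(LC) = 1/√(0.00669·9.88e-07) = 1.23e+04 rad/s.
Step 2 — f₀ = ω₀/(2π) = 1958 Hz.
Step 3 — Series Q: Q = ω₀L/R = 1.23e+04·0.00669/179 = 0.4597.
Step 4 — Bandwidth: Δω = ω₀/Q = 2.676e+04 rad/s; BW = Δω/(2π) = 4258 Hz.

(a) f₀ = 1958 Hz  (b) Q = 0.4597  (c) BW = 4258 Hz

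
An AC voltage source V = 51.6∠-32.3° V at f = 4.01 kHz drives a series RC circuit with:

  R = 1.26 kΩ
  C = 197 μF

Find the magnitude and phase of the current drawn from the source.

Step 1 — Angular frequency: ω = 2π·f = 2π·4010 = 2.52e+04 rad/s.
Step 2 — Component impedances:
  R: Z = R = 1260 Ω
  C: Z = 1/(jωC) = -j/(ω·C) = 0 - j0.2015 Ω
Step 3 — Series combination: Z_total = R + C = 1260 - j0.2015 Ω = 1260∠-0.0° Ω.
Step 4 — Source phasor: V = 51.6∠-32.3° V = 43.62 - j27.57 V.
Step 5 — Ohm's law: I = V / Z_total = (43.62 - j27.57) / (1260 - j0.2015) = 0.03462 - j0.02188 A.
Step 6 — Convert to polar: |I| = 0.04095 A, ∠I = -32.3°.

I = 0.04095∠-32.3° A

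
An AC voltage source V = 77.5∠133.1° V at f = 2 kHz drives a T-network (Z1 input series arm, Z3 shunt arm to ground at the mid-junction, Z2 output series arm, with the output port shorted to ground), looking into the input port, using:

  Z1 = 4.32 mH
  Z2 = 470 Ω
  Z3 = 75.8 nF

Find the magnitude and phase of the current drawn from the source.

Step 1 — Angular frequency: ω = 2π·f = 2π·2000 = 1.257e+04 rad/s.
Step 2 — Component impedances:
  Z1: Z = jωL = j·1.257e+04·0.00432 = 0 + j54.29 Ω
  Z2: Z = R = 470 Ω
  Z3: Z = 1/(jωC) = -j/(ω·C) = 0 - j1050 Ω
Step 3 — With the output port shorted to ground, the output series arm Z2 runs from the junction to ground; the shunt arm Z3 also runs from the junction to ground. They appear in parallel: Z3 || Z2 = 391.5 - j175.3 Ω.
Step 4 — Series with input arm Z1: Z_in = Z1 + (Z3 || Z2) = 391.5 - j121 Ω = 409.8∠-17.2° Ω.
Step 5 — Source phasor: V = 77.5∠133.1° V = -52.95 + j56.59 V.
Step 6 — Ohm's law: I = V / Z_total = (-52.95 + j56.59) / (391.5 - j121) = -0.1642 + j0.09378 A.
Step 7 — Convert to polar: |I| = 0.1891 A, ∠I = 150.3°.

I = 0.1891∠150.3° A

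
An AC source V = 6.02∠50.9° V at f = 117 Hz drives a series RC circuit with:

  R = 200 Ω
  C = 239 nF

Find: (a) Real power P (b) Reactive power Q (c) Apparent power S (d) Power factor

Step 1 — Angular frequency: ω = 2π·f = 2π·117 = 735.1 rad/s.
Step 2 — Component impedances:
  R: Z = R = 200 Ω
  C: Z = 1/(jωC) = -j/(ω·C) = 0 - j5692 Ω
Step 3 — Series combination: Z_total = R + C = 200 - j5692 Ω = 5695∠-88.0° Ω.
Step 4 — Source phasor: V = 6.02∠50.9° V = 3.797 + j4.672 V.
Step 5 — Current: I = V / Z = -0.0007964 + j0.000695 A = 0.001057∠138.9° A.
Step 6 — Complex power: S = V·I* = 0.0002235 - j0.006359 VA.
Step 7 — Real power: P = Re(S) = 0.0002235 W.
Step 8 — Reactive power: Q = Im(S) = -0.006359 VAR.
Step 9 — Apparent power: |S| = 0.006363 VA.
Step 10 — Power factor: PF = P/|S| = 0.03512 (leading).

(a) P = 0.0002235 W  (b) Q = -0.006359 VAR  (c) S = 0.006363 VA  (d) PF = 0.03512 (leading)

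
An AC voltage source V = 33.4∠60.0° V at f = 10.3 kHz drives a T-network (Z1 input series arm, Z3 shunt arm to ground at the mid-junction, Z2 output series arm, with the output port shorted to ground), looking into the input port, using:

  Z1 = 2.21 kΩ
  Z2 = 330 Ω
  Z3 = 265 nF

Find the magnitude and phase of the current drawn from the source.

Step 1 — Angular frequency: ω = 2π·f = 2π·1.03e+04 = 6.472e+04 rad/s.
Step 2 — Component impedances:
  Z1: Z = R = 2210 Ω
  Z2: Z = R = 330 Ω
  Z3: Z = 1/(jωC) = -j/(ω·C) = 0 - j58.31 Ω
Step 3 — With the output port shorted to ground, the output series arm Z2 runs from the junction to ground; the shunt arm Z3 also runs from the junction to ground. They appear in parallel: Z3 || Z2 = 9.991 - j56.54 Ω.
Step 4 — Series with input arm Z1: Z_in = Z1 + (Z3 || Z2) = 2220 - j56.54 Ω = 2221∠-1.5° Ω.
Step 5 — Source phasor: V = 33.4∠60.0° V = 16.7 + j28.93 V.
Step 6 — Ohm's law: I = V / Z_total = (16.7 + j28.93) / (2220 - j56.54) = 0.007186 + j0.01321 A.
Step 7 — Convert to polar: |I| = 0.01504 A, ∠I = 61.5°.

I = 0.01504∠61.5° A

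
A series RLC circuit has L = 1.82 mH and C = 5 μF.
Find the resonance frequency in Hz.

Step 1 — Resonance condition Im(Z)=0 gives ω₀ = 1/√(LC).
Step 2 — ω₀ = 1/√(0.00182·5e-06) = 1.048e+04 rad/s.
Step 3 — f₀ = ω₀/(2π) = 1668 Hz.

f₀ = 1668 Hz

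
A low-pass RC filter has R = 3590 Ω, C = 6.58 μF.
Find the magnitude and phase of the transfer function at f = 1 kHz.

Step 1 — Angular frequency: ω = 2π·1000 = 6283 rad/s.
Step 2 — Transfer function: H(jω) = 1/(1 + jωRC).
Step 3 — Denominator: 1 + jωRC = 1 + j·6283·3590·6.58e-06 = 1 + j148.4.
Step 4 — H = 4.539e-05 - j0.006737.
Step 5 — Magnitude: |H| = 0.006737 (-43.4 dB); phase: φ = -89.6°.

|H| = 0.006737 (-43.4 dB), φ = -89.6°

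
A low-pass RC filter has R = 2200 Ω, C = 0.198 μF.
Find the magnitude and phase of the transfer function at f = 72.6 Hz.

Step 1 — Angular frequency: ω = 2π·72.6 = 456.2 rad/s.
Step 2 — Transfer function: H(jω) = 1/(1 + jωRC).
Step 3 — Denominator: 1 + jωRC = 1 + j·456.2·2200·1.98e-07 = 1 + j0.1987.
Step 4 — H = 0.962 - j0.1912.
Step 5 — Magnitude: |H| = 0.9808 (-0.2 dB); phase: φ = -11.2°.

|H| = 0.9808 (-0.2 dB), φ = -11.2°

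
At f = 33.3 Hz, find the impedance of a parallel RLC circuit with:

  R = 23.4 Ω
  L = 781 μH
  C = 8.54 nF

Step 1 — Angular frequency: ω = 2π·f = 2π·33.3 = 209.2 rad/s.
Step 2 — Component impedances:
  R: Z = R = 23.4 Ω
  L: Z = jωL = j·209.2·0.000781 = 0 + j0.1634 Ω
  C: Z = 1/(jωC) = -j/(ω·C) = 0 - j5.597e+05 Ω
Step 3 — Parallel combination: 1/Z_total = 1/R + 1/L + 1/C; Z_total = 0.001141 + j0.1634 Ω = 0.1634∠89.6° Ω.

Z = 0.001141 + j0.1634 Ω = 0.1634∠89.6° Ω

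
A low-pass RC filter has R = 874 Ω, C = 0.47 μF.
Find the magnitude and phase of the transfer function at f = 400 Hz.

Step 1 — Angular frequency: ω = 2π·400 = 2513 rad/s.
Step 2 — Transfer function: H(jω) = 1/(1 + jωRC).
Step 3 — Denominator: 1 + jωRC = 1 + j·2513·874·4.7e-07 = 1 + j1.032.
Step 4 — H = 0.4841 - j0.4997.
Step 5 — Magnitude: |H| = 0.6957 (-3.2 dB); phase: φ = -45.9°.

|H| = 0.6957 (-3.2 dB), φ = -45.9°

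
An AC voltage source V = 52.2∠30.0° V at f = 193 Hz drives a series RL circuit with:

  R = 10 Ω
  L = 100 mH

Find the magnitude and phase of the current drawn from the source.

Step 1 — Angular frequency: ω = 2π·f = 2π·193 = 1213 rad/s.
Step 2 — Component impedances:
  R: Z = R = 10 Ω
  L: Z = jωL = j·1213·0.1 = 0 + j121.3 Ω
Step 3 — Series combination: Z_total = R + L = 10 + j121.3 Ω = 121.7∠85.3° Ω.
Step 4 — Source phasor: V = 52.2∠30.0° V = 45.21 + j26.1 V.
Step 5 — Ohm's law: I = V / Z_total = (45.21 + j26.1) / (10 + j121.3) = 0.2443 - j0.3526 A.
Step 6 — Convert to polar: |I| = 0.429 A, ∠I = -55.3°.

I = 0.429∠-55.3° A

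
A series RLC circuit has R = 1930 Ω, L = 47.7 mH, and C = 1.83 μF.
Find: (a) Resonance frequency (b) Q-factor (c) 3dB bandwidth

Step 1 — Resonance: ω₀ = 1/√(LC) = 1/√(0.0477·1.83e-06) = 3385 rad/s.
Step 2 — f₀ = ω₀/(2π) = 538.7 Hz.
Step 3 — Series Q: Q = ω₀L/R = 3385·0.0477/1930 = 0.08365.
Step 4 — Bandwidth: Δω = ω₀/Q = 4.046e+04 rad/s; BW = Δω/(2π) = 6440 Hz.

(a) f₀ = 538.7 Hz  (b) Q = 0.08365  (c) BW = 6440 Hz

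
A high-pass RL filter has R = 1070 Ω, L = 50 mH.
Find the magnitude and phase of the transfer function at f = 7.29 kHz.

Step 1 — Angular frequency: ω = 2π·7290 = 4.58e+04 rad/s.
Step 2 — Transfer function: H(jω) = jωL/(R + jωL).
Step 3 — Numerator jωL = j·2290; denominator R + jωL = 1070 + j2290.
Step 4 — H = 0.8208 + j0.3835.
Step 5 — Magnitude: |H| = 0.906 (-0.9 dB); phase: φ = 25.0°.

|H| = 0.906 (-0.9 dB), φ = 25.0°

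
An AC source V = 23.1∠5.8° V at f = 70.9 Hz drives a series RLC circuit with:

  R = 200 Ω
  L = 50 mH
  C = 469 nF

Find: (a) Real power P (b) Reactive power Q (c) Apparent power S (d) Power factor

Step 1 — Angular frequency: ω = 2π·f = 2π·70.9 = 445.5 rad/s.
Step 2 — Component impedances:
  R: Z = R = 200 Ω
  L: Z = jωL = j·445.5·0.05 = 0 + j22.27 Ω
  C: Z = 1/(jωC) = -j/(ω·C) = 0 - j4786 Ω
Step 3 — Series combination: Z_total = R + L + C = 200 - j4764 Ω = 4768∠-87.6° Ω.
Step 4 — Source phasor: V = 23.1∠5.8° V = 22.98 + j2.334 V.
Step 5 — Current: I = V / Z = -0.000287 + j0.004836 A = 0.004845∠93.4° A.
Step 6 — Complex power: S = V·I* = 0.004694 - j0.1118 VA.
Step 7 — Real power: P = Re(S) = 0.004694 W.
Step 8 — Reactive power: Q = Im(S) = -0.1118 VAR.
Step 9 — Apparent power: |S| = 0.1119 VA.
Step 10 — Power factor: PF = P/|S| = 0.04194 (leading).

(a) P = 0.004694 W  (b) Q = -0.1118 VAR  (c) S = 0.1119 VA  (d) PF = 0.04194 (leading)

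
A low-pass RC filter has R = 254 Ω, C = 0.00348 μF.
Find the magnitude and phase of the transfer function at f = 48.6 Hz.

Step 1 — Angular frequency: ω = 2π·48.6 = 305.4 rad/s.
Step 2 — Transfer function: H(jω) = 1/(1 + jωRC).
Step 3 — Denominator: 1 + jωRC = 1 + j·305.4·254·3.48e-09 = 1 + j0.0002699.
Step 4 — H = 1 - j0.0002699.
Step 5 — Magnitude: |H| = 1 (-0.0 dB); phase: φ = -0.0°.

|H| = 1 (-0.0 dB), φ = -0.0°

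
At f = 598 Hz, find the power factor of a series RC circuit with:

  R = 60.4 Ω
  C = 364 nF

Step 1 — Angular frequency: ω = 2π·f = 2π·598 = 3757 rad/s.
Step 2 — Component impedances:
  R: Z = R = 60.4 Ω
  C: Z = 1/(jωC) = -j/(ω·C) = 0 - j731.2 Ω
Step 3 — Series combination: Z_total = R + C = 60.4 - j731.2 Ω = 733.7∠-85.3° Ω.
Step 4 — Power factor: PF = cos(φ) = Re(Z)/|Z| = 60.4/733.66 = 0.08233.
Step 5 — Type: Im(Z) = -731.2 ⇒ leading (phase φ = -85.3°).

PF = 0.08233 (leading, φ = -85.3°)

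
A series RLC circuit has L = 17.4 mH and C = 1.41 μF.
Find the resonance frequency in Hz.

Step 1 — Resonance condition Im(Z)=0 gives ω₀ = 1/√(LC).
Step 2 — ω₀ = 1/√(0.0174·1.41e-06) = 6384 rad/s.
Step 3 — f₀ = ω₀/(2π) = 1016 Hz.

f₀ = 1016 Hz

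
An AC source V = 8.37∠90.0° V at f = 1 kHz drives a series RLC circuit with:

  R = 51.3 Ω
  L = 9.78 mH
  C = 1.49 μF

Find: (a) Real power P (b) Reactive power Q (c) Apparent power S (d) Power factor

Step 1 — Angular frequency: ω = 2π·f = 2π·1000 = 6283 rad/s.
Step 2 — Component impedances:
  R: Z = R = 51.3 Ω
  L: Z = jωL = j·6283·0.00978 = 0 + j61.45 Ω
  C: Z = 1/(jωC) = -j/(ω·C) = 0 - j106.8 Ω
Step 3 — Series combination: Z_total = R + L + C = 51.3 - j45.37 Ω = 68.48∠-41.5° Ω.
Step 4 — Source phasor: V = 8.37∠90.0° V = 0 + j8.37 V.
Step 5 — Current: I = V / Z = -0.08097 + j0.09156 A = 0.1222∠131.5° A.
Step 6 — Complex power: S = V·I* = 0.7663 - j0.6777 VA.
Step 7 — Real power: P = Re(S) = 0.7663 W.
Step 8 — Reactive power: Q = Im(S) = -0.6777 VAR.
Step 9 — Apparent power: |S| = 1.023 VA.
Step 10 — Power factor: PF = P/|S| = 0.7491 (leading).

(a) P = 0.7663 W  (b) Q = -0.6777 VAR  (c) S = 1.023 VA  (d) PF = 0.7491 (leading)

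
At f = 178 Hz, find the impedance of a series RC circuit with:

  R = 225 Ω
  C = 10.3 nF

Step 1 — Angular frequency: ω = 2π·f = 2π·178 = 1118 rad/s.
Step 2 — Component impedances:
  R: Z = R = 225 Ω
  C: Z = 1/(jωC) = -j/(ω·C) = 0 - j8.681e+04 Ω
Step 3 — Series combination: Z_total = R + C = 225 - j8.681e+04 Ω = 8.681e+04∠-89.9° Ω.

Z = 225 - j8.681e+04 Ω = 8.681e+04∠-89.9° Ω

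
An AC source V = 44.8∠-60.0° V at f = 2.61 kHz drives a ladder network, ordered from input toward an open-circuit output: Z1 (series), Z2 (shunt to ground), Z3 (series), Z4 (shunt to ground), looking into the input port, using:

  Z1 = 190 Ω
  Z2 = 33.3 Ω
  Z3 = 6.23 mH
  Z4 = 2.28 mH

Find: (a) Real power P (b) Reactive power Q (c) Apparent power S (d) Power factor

Step 1 — Angular frequency: ω = 2π·f = 2π·2610 = 1.64e+04 rad/s.
Step 2 — Component impedances:
  Z1: Z = R = 190 Ω
  Z2: Z = R = 33.3 Ω
  Z3: Z = jωL = j·1.64e+04·0.00623 = 0 + j102.2 Ω
  Z4: Z = jωL = j·1.64e+04·0.00228 = 0 + j37.39 Ω
Step 3 — Ladder network (open output): work backward from the far end, alternating series and parallel combinations. Z_in = 221.5 + j7.518 Ω = 221.6∠1.9° Ω.
Step 4 — Source phasor: V = 44.8∠-60.0° V = 22.4 - j38.8 V.
Step 5 — Current: I = V / Z = 0.09507 - j0.1784 A = 0.2021∠-61.9° A.
Step 6 — Complex power: S = V·I* = 9.05 + j0.3072 VA.
Step 7 — Real power: P = Re(S) = 9.05 W.
Step 8 — Reactive power: Q = Im(S) = 0.3072 VAR.
Step 9 — Apparent power: |S| = 9.056 VA.
Step 10 — Power factor: PF = P/|S| = 0.9994 (lagging).

(a) P = 9.05 W  (b) Q = 0.3072 VAR  (c) S = 9.056 VA  (d) PF = 0.9994 (lagging)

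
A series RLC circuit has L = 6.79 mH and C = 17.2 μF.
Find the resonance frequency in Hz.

Step 1 — Resonance condition Im(Z)=0 gives ω₀ = 1/√(LC).
Step 2 — ω₀ = 1/√(0.00679·1.72e-05) = 2926 rad/s.
Step 3 — f₀ = ω₀/(2π) = 465.7 Hz.

f₀ = 465.7 Hz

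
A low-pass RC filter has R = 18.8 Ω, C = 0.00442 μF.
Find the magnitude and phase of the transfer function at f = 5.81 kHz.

Step 1 — Angular frequency: ω = 2π·5810 = 3.651e+04 rad/s.
Step 2 — Transfer function: H(jω) = 1/(1 + jωRC).
Step 3 — Denominator: 1 + jωRC = 1 + j·3.651e+04·18.8·4.42e-09 = 1 + j0.003033.
Step 4 — H = 1 - j0.003033.
Step 5 — Magnitude: |H| = 1 (-0.0 dB); phase: φ = -0.2°.

|H| = 1 (-0.0 dB), φ = -0.2°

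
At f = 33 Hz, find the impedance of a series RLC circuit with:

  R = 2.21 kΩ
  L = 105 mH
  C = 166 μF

Step 1 — Angular frequency: ω = 2π·f = 2π·33 = 207.3 rad/s.
Step 2 — Component impedances:
  R: Z = R = 2210 Ω
  L: Z = jωL = j·207.3·0.105 = 0 + j21.77 Ω
  C: Z = 1/(jωC) = -j/(ω·C) = 0 - j29.05 Ω
Step 3 — Series combination: Z_total = R + L + C = 2210 - j7.282 Ω = 2210∠-0.2° Ω.

Z = 2210 - j7.282 Ω = 2210∠-0.2° Ω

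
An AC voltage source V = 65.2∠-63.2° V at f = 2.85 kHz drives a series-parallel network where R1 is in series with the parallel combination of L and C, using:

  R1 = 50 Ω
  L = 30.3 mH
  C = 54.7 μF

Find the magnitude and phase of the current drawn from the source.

Step 1 — Angular frequency: ω = 2π·f = 2π·2850 = 1.791e+04 rad/s.
Step 2 — Component impedances:
  R1: Z = R = 50 Ω
  L: Z = jωL = j·1.791e+04·0.0303 = 0 + j542.6 Ω
  C: Z = 1/(jωC) = -j/(ω·C) = 0 - j1.021 Ω
Step 3 — Parallel branch: L || C = 1/(1/L + 1/C) = 0 - j1.023 Ω.
Step 4 — Series with R1: Z_total = R1 + (L || C) = 50 - j1.023 Ω = 50.01∠-1.2° Ω.
Step 5 — Source phasor: V = 65.2∠-63.2° V = 29.4 - j58.2 V.
Step 6 — Ohm's law: I = V / Z_total = (29.4 - j58.2) / (50 - j1.023) = 0.6115 - j1.151 A.
Step 7 — Convert to polar: |I| = 1.304 A, ∠I = -62.0°.

I = 1.304∠-62.0° A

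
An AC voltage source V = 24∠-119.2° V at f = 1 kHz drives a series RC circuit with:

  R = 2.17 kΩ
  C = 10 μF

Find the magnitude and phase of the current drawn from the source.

Step 1 — Angular frequency: ω = 2π·f = 2π·1000 = 6283 rad/s.
Step 2 — Component impedances:
  R: Z = R = 2170 Ω
  C: Z = 1/(jωC) = -j/(ω·C) = 0 - j15.92 Ω
Step 3 — Series combination: Z_total = R + C = 2170 - j15.92 Ω = 2170∠-0.4° Ω.
Step 4 — Source phasor: V = 24∠-119.2° V = -11.71 - j20.95 V.
Step 5 — Ohm's law: I = V / Z_total = (-11.71 - j20.95) / (2170 - j15.92) = -0.005325 - j0.009693 A.
Step 6 — Convert to polar: |I| = 0.01106 A, ∠I = -118.8°.

I = 0.01106∠-118.8° A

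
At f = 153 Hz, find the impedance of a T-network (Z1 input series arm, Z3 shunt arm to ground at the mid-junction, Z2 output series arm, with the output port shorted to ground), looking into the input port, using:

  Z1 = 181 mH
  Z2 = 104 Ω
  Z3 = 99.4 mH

Step 1 — Angular frequency: ω = 2π·f = 2π·153 = 961.3 rad/s.
Step 2 — Component impedances:
  Z1: Z = jωL = j·961.3·0.181 = 0 + j174 Ω
  Z2: Z = R = 104 Ω
  Z3: Z = jωL = j·961.3·0.0994 = 0 + j95.56 Ω
Step 3 — With the output port shorted to ground, the output series arm Z2 runs from the junction to ground; the shunt arm Z3 also runs from the junction to ground. They appear in parallel: Z3 || Z2 = 47.61 + j51.81 Ω.
Step 4 — Series with input arm Z1: Z_in = Z1 + (Z3 || Z2) = 47.61 + j225.8 Ω = 230.8∠78.1° Ω.

Z = 47.61 + j225.8 Ω = 230.8∠78.1° Ω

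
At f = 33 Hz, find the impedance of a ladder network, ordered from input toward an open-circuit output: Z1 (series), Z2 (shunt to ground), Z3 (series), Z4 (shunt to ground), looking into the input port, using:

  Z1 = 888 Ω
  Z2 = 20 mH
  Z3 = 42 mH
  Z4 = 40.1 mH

Step 1 — Angular frequency: ω = 2π·f = 2π·33 = 207.3 rad/s.
Step 2 — Component impedances:
  Z1: Z = R = 888 Ω
  Z2: Z = jωL = j·207.3·0.02 = 0 + j4.147 Ω
  Z3: Z = jωL = j·207.3·0.042 = 0 + j8.708 Ω
  Z4: Z = jωL = j·207.3·0.0401 = 0 + j8.315 Ω
Step 3 — Ladder network (open output): work backward from the far end, alternating series and parallel combinations. Z_in = 888 + j3.335 Ω = 888∠0.2° Ω.

Z = 888 + j3.335 Ω = 888∠0.2° Ω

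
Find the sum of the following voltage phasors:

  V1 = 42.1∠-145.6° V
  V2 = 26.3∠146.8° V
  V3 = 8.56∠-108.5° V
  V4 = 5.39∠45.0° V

Step 1 — Convert each phasor to rectangular form:
  V1 = 42.1·(cos(-145.6°) + j·sin(-145.6°)) = -34.74 - j23.79 V
  V2 = 26.3·(cos(146.8°) + j·sin(146.8°)) = -22.01 + j14.4 V
  V3 = 8.56·(cos(-108.5°) + j·sin(-108.5°)) = -2.716 - j8.118 V
  V4 = 5.39·(cos(45.0°) + j·sin(45.0°)) = 3.811 + j3.811 V
Step 2 — Sum components: V_total = -55.65 - j13.69 V.
Step 3 — Convert to polar: |V_total| = 57.31 V, ∠V_total = -166.2°.

V_total = 57.31∠-166.2° V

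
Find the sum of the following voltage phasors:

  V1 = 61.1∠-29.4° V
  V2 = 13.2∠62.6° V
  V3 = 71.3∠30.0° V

Step 1 — Convert each phasor to rectangular form:
  V1 = 61.1·(cos(-29.4°) + j·sin(-29.4°)) = 53.23 - j29.99 V
  V2 = 13.2·(cos(62.6°) + j·sin(62.6°)) = 6.075 + j11.72 V
  V3 = 71.3·(cos(30.0°) + j·sin(30.0°)) = 61.75 + j35.65 V
Step 2 — Sum components: V_total = 121.1 + j17.37 V.
Step 3 — Convert to polar: |V_total| = 122.3 V, ∠V_total = 8.2°.

V_total = 122.3∠8.2° V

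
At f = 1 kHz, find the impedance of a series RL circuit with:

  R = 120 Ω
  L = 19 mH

Step 1 — Angular frequency: ω = 2π·f = 2π·1000 = 6283 rad/s.
Step 2 — Component impedances:
  R: Z = R = 120 Ω
  L: Z = jωL = j·6283·0.019 = 0 + j119.4 Ω
Step 3 — Series combination: Z_total = R + L = 120 + j119.4 Ω = 169.3∠44.9° Ω.

Z = 120 + j119.4 Ω = 169.3∠44.9° Ω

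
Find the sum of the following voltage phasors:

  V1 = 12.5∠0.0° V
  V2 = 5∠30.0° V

Step 1 — Convert each phasor to rectangular form:
  V1 = 12.5·(cos(0.0°) + j·sin(0.0°)) = 12.5 V
  V2 = 5·(cos(30.0°) + j·sin(30.0°)) = 4.33 + j2.5 V
Step 2 — Sum components: V_total = 16.83 + j2.5 V.
Step 3 — Convert to polar: |V_total| = 17.01 V, ∠V_total = 8.4°.

V_total = 17.01∠8.4° V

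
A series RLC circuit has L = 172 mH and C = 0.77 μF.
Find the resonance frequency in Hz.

Step 1 — Resonance condition Im(Z)=0 gives ω₀ = 1/√(LC).
Step 2 — ω₀ = 1/√(0.172·7.7e-07) = 2748 rad/s.
Step 3 — f₀ = ω₀/(2π) = 437.3 Hz.

f₀ = 437.3 Hz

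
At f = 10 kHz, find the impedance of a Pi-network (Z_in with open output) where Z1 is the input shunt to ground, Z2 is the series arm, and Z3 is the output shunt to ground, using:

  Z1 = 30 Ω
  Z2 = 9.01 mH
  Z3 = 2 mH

Step 1 — Angular frequency: ω = 2π·f = 2π·1e+04 = 6.283e+04 rad/s.
Step 2 — Component impedances:
  Z1: Z = R = 30 Ω
  Z2: Z = jωL = j·6.283e+04·0.00901 = 0 + j566.1 Ω
  Z3: Z = jωL = j·6.283e+04·0.002 = 0 + j125.7 Ω
Step 3 — With open output, the series arm Z2 and the output shunt Z3 appear in series to ground: Z2 + Z3 = 0 + j691.8 Ω.
Step 4 — Parallel with input shunt Z1: Z_in = Z1 || (Z2 + Z3) = 29.94 + j1.299 Ω = 29.97∠2.5° Ω.

Z = 29.94 + j1.299 Ω = 29.97∠2.5° Ω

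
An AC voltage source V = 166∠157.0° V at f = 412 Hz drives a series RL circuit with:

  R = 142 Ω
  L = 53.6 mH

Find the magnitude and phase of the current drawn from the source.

Step 1 — Angular frequency: ω = 2π·f = 2π·412 = 2589 rad/s.
Step 2 — Component impedances:
  R: Z = R = 142 Ω
  L: Z = jωL = j·2589·0.0536 = 0 + j138.8 Ω
Step 3 — Series combination: Z_total = R + L = 142 + j138.8 Ω = 198.5∠44.3° Ω.
Step 4 — Source phasor: V = 166∠157.0° V = -152.8 + j64.86 V.
Step 5 — Ohm's law: I = V / Z_total = (-152.8 + j64.86) / (142 + j138.8) = -0.3222 + j0.7716 A.
Step 6 — Convert to polar: |I| = 0.8361 A, ∠I = 112.7°.

I = 0.8361∠112.7° A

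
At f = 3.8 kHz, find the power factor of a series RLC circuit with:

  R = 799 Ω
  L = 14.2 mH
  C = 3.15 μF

Step 1 — Angular frequency: ω = 2π·f = 2π·3800 = 2.388e+04 rad/s.
Step 2 — Component impedances:
  R: Z = R = 799 Ω
  L: Z = jωL = j·2.388e+04·0.0142 = 0 + j339 Ω
  C: Z = 1/(jωC) = -j/(ω·C) = 0 - j13.3 Ω
Step 3 — Series combination: Z_total = R + L + C = 799 + j325.7 Ω = 862.9∠22.2° Ω.
Step 4 — Power factor: PF = cos(φ) = Re(Z)/|Z| = 799/862.85 = 0.926.
Step 5 — Type: Im(Z) = 325.7 ⇒ lagging (phase φ = 22.2°).

PF = 0.926 (lagging, φ = 22.2°)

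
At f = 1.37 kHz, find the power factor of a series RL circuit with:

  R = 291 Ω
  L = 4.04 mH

Step 1 — Angular frequency: ω = 2π·f = 2π·1370 = 8608 rad/s.
Step 2 — Component impedances:
  R: Z = R = 291 Ω
  L: Z = jωL = j·8608·0.00404 = 0 + j34.78 Ω
Step 3 — Series combination: Z_total = R + L = 291 + j34.78 Ω = 293.1∠6.8° Ω.
Step 4 — Power factor: PF = cos(φ) = Re(Z)/|Z| = 291/293.07 = 0.9929.
Step 5 — Type: Im(Z) = 34.78 ⇒ lagging (phase φ = 6.8°).

PF = 0.9929 (lagging, φ = 6.8°)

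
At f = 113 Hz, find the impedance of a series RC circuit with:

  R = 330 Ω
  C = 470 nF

Step 1 — Angular frequency: ω = 2π·f = 2π·113 = 710 rad/s.
Step 2 — Component impedances:
  R: Z = R = 330 Ω
  C: Z = 1/(jωC) = -j/(ω·C) = 0 - j2997 Ω
Step 3 — Series combination: Z_total = R + C = 330 - j2997 Ω = 3015∠-83.7° Ω.

Z = 330 - j2997 Ω = 3015∠-83.7° Ω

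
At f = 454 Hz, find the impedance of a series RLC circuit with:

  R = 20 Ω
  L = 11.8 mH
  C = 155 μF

Step 1 — Angular frequency: ω = 2π·f = 2π·454 = 2853 rad/s.
Step 2 — Component impedances:
  R: Z = R = 20 Ω
  L: Z = jωL = j·2853·0.0118 = 0 + j33.66 Ω
  C: Z = 1/(jωC) = -j/(ω·C) = 0 - j2.262 Ω
Step 3 — Series combination: Z_total = R + L + C = 20 + j31.4 Ω = 37.23∠57.5° Ω.

Z = 20 + j31.4 Ω = 37.23∠57.5° Ω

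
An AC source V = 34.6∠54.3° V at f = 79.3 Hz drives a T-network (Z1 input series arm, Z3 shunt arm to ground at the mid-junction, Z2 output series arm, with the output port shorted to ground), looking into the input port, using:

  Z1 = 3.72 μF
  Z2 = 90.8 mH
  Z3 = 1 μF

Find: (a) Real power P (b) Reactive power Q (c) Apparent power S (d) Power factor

Step 1 — Angular frequency: ω = 2π·f = 2π·79.3 = 498.3 rad/s.
Step 2 — Component impedances:
  Z1: Z = 1/(jωC) = -j/(ω·C) = 0 - j539.5 Ω
  Z2: Z = jωL = j·498.3·0.0908 = 0 + j45.24 Ω
  Z3: Z = 1/(jωC) = -j/(ω·C) = 0 - j2007 Ω
Step 3 — With the output port shorted to ground, the output series arm Z2 runs from the junction to ground; the shunt arm Z3 also runs from the junction to ground. They appear in parallel: Z3 || Z2 = 0 + j46.29 Ω.
Step 4 — Series with input arm Z1: Z_in = Z1 + (Z3 || Z2) = 0 - j493.2 Ω = 493.2∠-90.0° Ω.
Step 5 — Source phasor: V = 34.6∠54.3° V = 20.19 + j28.1 V.
Step 6 — Current: I = V / Z = -0.05697 + j0.04094 A = 0.07015∠144.3° A.
Step 7 — Complex power: S = V·I* = 0 - j2.427 VA.
Step 8 — Real power: P = Re(S) = 0 W.
Step 9 — Reactive power: Q = Im(S) = -2.427 VAR.
Step 10 — Apparent power: |S| = 2.427 VA.
Step 11 — Power factor: PF = P/|S| = 0 (leading).

(a) P = 0 W  (b) Q = -2.427 VAR  (c) S = 2.427 VA  (d) PF = 0 (leading)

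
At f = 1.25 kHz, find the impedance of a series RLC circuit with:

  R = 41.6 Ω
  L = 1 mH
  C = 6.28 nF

Step 1 — Angular frequency: ω = 2π·f = 2π·1250 = 7854 rad/s.
Step 2 — Component impedances:
  R: Z = R = 41.6 Ω
  L: Z = jωL = j·7854·0.001 = 0 + j7.854 Ω
  C: Z = 1/(jωC) = -j/(ω·C) = 0 - j2.027e+04 Ω
Step 3 — Series combination: Z_total = R + L + C = 41.6 - j2.027e+04 Ω = 2.027e+04∠-89.9° Ω.

Z = 41.6 - j2.027e+04 Ω = 2.027e+04∠-89.9° Ω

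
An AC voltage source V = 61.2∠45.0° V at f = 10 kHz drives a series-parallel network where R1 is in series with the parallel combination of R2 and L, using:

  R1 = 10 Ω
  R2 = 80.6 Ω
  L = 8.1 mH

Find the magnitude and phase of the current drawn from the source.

Step 1 — Angular frequency: ω = 2π·f = 2π·1e+04 = 6.283e+04 rad/s.
Step 2 — Component impedances:
  R1: Z = R = 10 Ω
  R2: Z = R = 80.6 Ω
  L: Z = jωL = j·6.283e+04·0.0081 = 0 + j508.9 Ω
Step 3 — Parallel branch: R2 || L = 1/(1/R2 + 1/L) = 78.63 + j12.45 Ω.
Step 4 — Series with R1: Z_total = R1 + (R2 || L) = 88.63 + j12.45 Ω = 89.5∠8.0° Ω.
Step 5 — Source phasor: V = 61.2∠45.0° V = 43.27 + j43.27 V.
Step 6 — Ohm's law: I = V / Z_total = (43.27 + j43.27) / (88.63 + j12.45) = 0.5461 + j0.4115 A.
Step 7 — Convert to polar: |I| = 0.6838 A, ∠I = 37.0°.

I = 0.6838∠37.0° A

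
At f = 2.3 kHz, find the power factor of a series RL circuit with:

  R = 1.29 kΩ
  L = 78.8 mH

Step 1 — Angular frequency: ω = 2π·f = 2π·2300 = 1.445e+04 rad/s.
Step 2 — Component impedances:
  R: Z = R = 1290 Ω
  L: Z = jωL = j·1.445e+04·0.0788 = 0 + j1139 Ω
Step 3 — Series combination: Z_total = R + L = 1290 + j1139 Ω = 1721∠41.4° Ω.
Step 4 — Power factor: PF = cos(φ) = Re(Z)/|Z| = 1290/1720.7 = 0.7497.
Step 5 — Type: Im(Z) = 1139 ⇒ lagging (phase φ = 41.4°).

PF = 0.7497 (lagging, φ = 41.4°)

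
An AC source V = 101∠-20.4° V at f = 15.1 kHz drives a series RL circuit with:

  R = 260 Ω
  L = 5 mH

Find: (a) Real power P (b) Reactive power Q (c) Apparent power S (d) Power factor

Step 1 — Angular frequency: ω = 2π·f = 2π·1.51e+04 = 9.488e+04 rad/s.
Step 2 — Component impedances:
  R: Z = R = 260 Ω
  L: Z = jωL = j·9.488e+04·0.005 = 0 + j474.4 Ω
Step 3 — Series combination: Z_total = R + L = 260 + j474.4 Ω = 541∠61.3° Ω.
Step 4 — Source phasor: V = 101∠-20.4° V = 94.67 - j35.21 V.
Step 5 — Current: I = V / Z = 0.02704 - j0.1847 A = 0.1867∠-81.7° A.
Step 6 — Complex power: S = V·I* = 9.063 + j16.54 VA.
Step 7 — Real power: P = Re(S) = 9.063 W.
Step 8 — Reactive power: Q = Im(S) = 16.54 VAR.
Step 9 — Apparent power: |S| = 18.86 VA.
Step 10 — Power factor: PF = P/|S| = 0.4806 (lagging).

(a) P = 9.063 W  (b) Q = 16.54 VAR  (c) S = 18.86 VA  (d) PF = 0.4806 (lagging)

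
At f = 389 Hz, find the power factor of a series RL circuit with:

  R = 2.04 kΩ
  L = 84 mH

Step 1 — Angular frequency: ω = 2π·f = 2π·389 = 2444 rad/s.
Step 2 — Component impedances:
  R: Z = R = 2040 Ω
  L: Z = jωL = j·2444·0.084 = 0 + j205.3 Ω
Step 3 — Series combination: Z_total = R + L = 2040 + j205.3 Ω = 2050∠5.7° Ω.
Step 4 — Power factor: PF = cos(φ) = Re(Z)/|Z| = 2040/2050.3 = 0.995.
Step 5 — Type: Im(Z) = 205.3 ⇒ lagging (phase φ = 5.7°).

PF = 0.995 (lagging, φ = 5.7°)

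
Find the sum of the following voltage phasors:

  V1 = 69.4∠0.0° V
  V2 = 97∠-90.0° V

Step 1 — Convert each phasor to rectangular form:
  V1 = 69.4·(cos(0.0°) + j·sin(0.0°)) = 69.4 V
  V2 = 97·(cos(-90.0°) + j·sin(-90.0°)) = 0 - j97 V
Step 2 — Sum components: V_total = 69.4 - j97 V.
Step 3 — Convert to polar: |V_total| = 119.3 V, ∠V_total = -54.4°.

V_total = 119.3∠-54.4° V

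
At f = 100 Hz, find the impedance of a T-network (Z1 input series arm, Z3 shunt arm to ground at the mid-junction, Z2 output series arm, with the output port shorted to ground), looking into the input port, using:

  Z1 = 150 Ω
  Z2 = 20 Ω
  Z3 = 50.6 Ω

Step 1 — Angular frequency: ω = 2π·f = 2π·100 = 628.3 rad/s.
Step 2 — Component impedances:
  Z1: Z = R = 150 Ω
  Z2: Z = R = 20 Ω
  Z3: Z = R = 50.6 Ω
Step 3 — With the output port shorted to ground, the output series arm Z2 runs from the junction to ground; the shunt arm Z3 also runs from the junction to ground. They appear in parallel: Z3 || Z2 = 14.33 Ω.
Step 4 — Series with input arm Z1: Z_in = Z1 + (Z3 || Z2) = 164.3 Ω = 164.3∠0.0° Ω.

Z = 164.3 Ω = 164.3∠0.0° Ω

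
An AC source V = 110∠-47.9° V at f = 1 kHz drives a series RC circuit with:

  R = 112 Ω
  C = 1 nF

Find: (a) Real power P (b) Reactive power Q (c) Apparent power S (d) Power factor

Step 1 — Angular frequency: ω = 2π·f = 2π·1000 = 6283 rad/s.
Step 2 — Component impedances:
  R: Z = R = 112 Ω
  C: Z = 1/(jωC) = -j/(ω·C) = 0 - j1.592e+05 Ω
Step 3 — Series combination: Z_total = R + C = 112 - j1.592e+05 Ω = 1.592e+05∠-90.0° Ω.
Step 4 — Source phasor: V = 110∠-47.9° V = 73.75 - j81.62 V.
Step 5 — Current: I = V / Z = 0.0005131 + j0.000463 A = 0.0006912∠42.1° A.
Step 6 — Complex power: S = V·I* = 5.35e-05 - j0.07603 VA.
Step 7 — Real power: P = Re(S) = 5.35e-05 W.
Step 8 — Reactive power: Q = Im(S) = -0.07603 VAR.
Step 9 — Apparent power: |S| = 0.07603 VA.
Step 10 — Power factor: PF = P/|S| = 0.0007037 (leading).

(a) P = 5.35e-05 W  (b) Q = -0.07603 VAR  (c) S = 0.07603 VA  (d) PF = 0.0007037 (leading)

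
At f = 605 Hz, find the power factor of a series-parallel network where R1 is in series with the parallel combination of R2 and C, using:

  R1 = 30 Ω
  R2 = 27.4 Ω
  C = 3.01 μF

Step 1 — Angular frequency: ω = 2π·f = 2π·605 = 3801 rad/s.
Step 2 — Component impedances:
  R1: Z = R = 30 Ω
  R2: Z = R = 27.4 Ω
  C: Z = 1/(jωC) = -j/(ω·C) = 0 - j87.4 Ω
Step 3 — Parallel branch: R2 || C = 1/(1/R2 + 1/C) = 24.95 - j7.821 Ω.
Step 4 — Series with R1: Z_total = R1 + (R2 || C) = 54.95 - j7.821 Ω = 55.5∠-8.1° Ω.
Step 5 — Power factor: PF = cos(φ) = Re(Z)/|Z| = 54.948/55.502 = 0.99.
Step 6 — Type: Im(Z) = -7.821 ⇒ leading (phase φ = -8.1°).

PF = 0.99 (leading, φ = -8.1°)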